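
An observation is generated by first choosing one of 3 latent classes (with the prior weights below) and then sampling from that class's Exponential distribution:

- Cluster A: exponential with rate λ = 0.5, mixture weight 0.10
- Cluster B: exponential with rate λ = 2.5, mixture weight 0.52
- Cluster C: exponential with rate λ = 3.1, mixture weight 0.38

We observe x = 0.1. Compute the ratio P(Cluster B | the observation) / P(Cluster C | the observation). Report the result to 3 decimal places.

Only the two components matter; the odds are (π_i f_i(x)) / (π_j f_j(x)).
Component likelihoods at x = 0.1:
  L_A = 0.5·e^(−0.5·0.1) = 0.5·e^(−0.0500) = 0.475615
  L_B = 2.5·e^(−2.5·0.1) = 2.5·e^(−0.2500) = 1.947
  L_C = 3.1·e^(−3.1·0.1) = 3.1·e^(−0.3100) = 2.27369
1.01244 / 0.864001 ≈ 1.172

1.172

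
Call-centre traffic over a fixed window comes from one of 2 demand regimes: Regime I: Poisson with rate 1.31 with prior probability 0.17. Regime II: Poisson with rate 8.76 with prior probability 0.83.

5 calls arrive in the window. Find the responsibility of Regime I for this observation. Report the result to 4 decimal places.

0.0257

Apply Bayes' rule: the posterior for each component is proportional to its prior times its likelihood at x.
Poisson probabilities:
  p_I = e^(−1.31)·1.31^5/5! = 0.0086746
  p_II = e^(−8.76)·8.76^5/5! = 0.0674403
Prior × likelihood for each component:
  π_I·p_I = 0.17 × 0.0086746 = 0.00147468
  π_II·p_II = 0.83 × 0.0674403 = 0.0559755
Sum: 0.00147468 + 0.0559755 = 0.0574501
P(Regime I | the observation) ≈ 0.0257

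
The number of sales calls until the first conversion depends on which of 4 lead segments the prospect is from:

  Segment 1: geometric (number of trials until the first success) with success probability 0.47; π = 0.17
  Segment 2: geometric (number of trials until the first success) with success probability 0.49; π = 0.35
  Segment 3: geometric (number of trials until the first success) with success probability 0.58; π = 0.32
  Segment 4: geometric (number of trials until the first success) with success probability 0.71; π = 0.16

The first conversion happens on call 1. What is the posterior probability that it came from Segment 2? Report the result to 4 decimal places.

0.3115

P(component k | x) = P(Z=k)·f_k(x) / marginal(x), where marginal(x) = Σ_j P(Z=j)·f_j(x).
Evaluate each component's likelihood at the observed value:
  p_1 = 0.47·(1−0.47)^0 = 0.47·1 = 0.47
  p_2 = 0.49·(1−0.49)^0 = 0.49·1 = 0.49
  p_3 = 0.58·(1−0.58)^0 = 0.58·1 = 0.58
  p_4 = 0.71·(1−0.71)^0 = 0.71·1 = 0.71
Prior × likelihood for each component:
  P(Z=1)·p_1 = 0.17 × 0.47 = 0.0799
  P(Z=2)·p_2 = 0.35 × 0.49 = 0.1715
  P(Z=3)·p_3 = 0.32 × 0.58 = 0.1856
  P(Z=4)·p_4 = 0.16 × 0.71 = 0.1136
Normaliser: 0.0799 + 0.1715 + 0.1856 + 0.1136 = 0.5506
P(Segment 2 | data) ≈ 0.3115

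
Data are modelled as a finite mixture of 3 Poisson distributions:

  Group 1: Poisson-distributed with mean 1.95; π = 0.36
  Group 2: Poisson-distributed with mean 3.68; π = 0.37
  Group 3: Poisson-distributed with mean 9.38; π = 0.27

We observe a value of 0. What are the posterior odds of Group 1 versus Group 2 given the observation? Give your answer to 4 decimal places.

Posterior odds = (π_i f_i(x)) / (π_j f_j(x)); the normalising sum cancels.
Evaluate each component's likelihood at the observed value:
  p_1 = e^(−1.95)·1.95^0/0! = 0.142274
  p_2 = e^(−3.68)·3.68^0/0! = 0.025223
  p_3 = e^(−9.38)·9.38^0/0! = 8.43952e-05
0.0512187 / 0.0093325 ≈ 5.4882

5.4882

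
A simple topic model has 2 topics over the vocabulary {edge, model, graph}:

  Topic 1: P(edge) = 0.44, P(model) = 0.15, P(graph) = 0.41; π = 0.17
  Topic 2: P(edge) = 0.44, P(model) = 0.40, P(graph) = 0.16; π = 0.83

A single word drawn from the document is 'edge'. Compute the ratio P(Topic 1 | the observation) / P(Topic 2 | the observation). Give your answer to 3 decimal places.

0.205

Only the two components matter; the odds are (w_i f_i(x)) / (w_j f_j(x)).
Component likelihoods at x = 'edge':
  L_1 = P(edge | comp) = 0.44
  L_2 = P(edge | comp) = 0.44
Odds = (0.17/0.83) × (0.44/0.44) = 0.204819 × 1 ≈ 0.205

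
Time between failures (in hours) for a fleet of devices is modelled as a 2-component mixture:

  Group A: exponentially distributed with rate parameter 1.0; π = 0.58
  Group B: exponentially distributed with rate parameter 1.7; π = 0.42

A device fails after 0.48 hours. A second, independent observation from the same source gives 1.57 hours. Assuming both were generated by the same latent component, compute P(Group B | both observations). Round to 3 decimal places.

0.333

By Bayes' theorem, P(k | x) = w_k f_k(x) / Σ_j w_j f_j(x).
Since both observations come from the same component, the likelihood for component k is f_k(x₁)·f_k(x₂).
  L_A = [0.618783] × [0.208045] = 0.128735
  L_B = [0.751735] × [0.117847] = 0.0885894
Multiply by the mixture weights:
  w_A·L_A = 0.58 × 0.128735 = 0.0746662
  w_B·L_B = 0.42 × 0.0885894 = 0.0372075
Sum: 0.0746662 + 0.0372075 = 0.111874
P(Group B | data) ≈ 0.333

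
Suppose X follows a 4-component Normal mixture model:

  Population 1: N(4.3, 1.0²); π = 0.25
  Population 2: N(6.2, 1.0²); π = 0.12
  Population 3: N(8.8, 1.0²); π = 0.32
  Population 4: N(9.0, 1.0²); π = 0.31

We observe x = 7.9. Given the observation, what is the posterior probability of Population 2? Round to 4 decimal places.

By Bayes' theorem, P(k | x) = π_k f_k(x) / Σ_j π_j f_j(x).
Evaluate each component's likelihood at the observed value:
  f_1 = 0.000611902
  f_2 = 0.0940491
  f_3 = 0.266085
  f_4 = 0.217852
Prior × likelihood for each component:
  π_1·f_1 = 0.25 × 0.000611902 = 0.000152975
  π_2·f_2 = 0.12 × 0.0940491 = 0.0112859
  π_3·f_3 = 0.32 × 0.266085 = 0.0851473
  π_4·f_4 = 0.31 × 0.217852 = 0.0675342
Denominator: 0.000152975 + 0.0112859 + 0.0851473 + 0.0675342 = 0.16412
Responsibility of Population 2: 0.0112859 / 0.16412 ≈ 0.0688

0.0688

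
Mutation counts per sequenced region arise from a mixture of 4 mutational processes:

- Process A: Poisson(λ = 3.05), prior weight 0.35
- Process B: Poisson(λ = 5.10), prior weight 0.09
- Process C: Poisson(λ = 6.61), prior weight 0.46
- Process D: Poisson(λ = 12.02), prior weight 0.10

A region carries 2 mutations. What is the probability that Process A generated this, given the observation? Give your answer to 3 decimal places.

Posterior ∝ prior × likelihood, so P(k | x) ∝ w_k f_k(x); normalise over all components.
Component likelihoods at x = 2 mutations:
  p_A = e^(−3.05)·3.05^2/2! = 0.220278
  p_B = e^(−5.10)·5.10^2/2! = 0.0792882
  p_C = e^(−6.61)·6.61^2/2! = 0.029423
  p_D = e^(−12.02)·12.02^2/2! = 0.00043507
Multiply by the mixture weights:
  w_A·p_A = 0.35 × 0.220278 = 0.0770974
  w_B·p_B = 0.09 × 0.0792882 = 0.00713594
  w_C·p_C = 0.46 × 0.029423 = 0.0135346
  w_D·p_D = 0.10 × 0.00043507 = 4.3507e-05
Normaliser: 0.0770974 + 0.00713594 + 0.0135346 + 4.3507e-05 = 0.0978114
So the posterior for Process A is 0.0770974 / 0.0978114 ≈ 0.788.

0.788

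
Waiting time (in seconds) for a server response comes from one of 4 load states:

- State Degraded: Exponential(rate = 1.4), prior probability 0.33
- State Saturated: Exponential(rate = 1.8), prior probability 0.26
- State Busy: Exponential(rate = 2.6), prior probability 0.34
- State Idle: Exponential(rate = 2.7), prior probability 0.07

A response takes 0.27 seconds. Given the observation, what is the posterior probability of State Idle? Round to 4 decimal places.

0.0804

Apply Bayes' rule: the posterior for each component is proportional to its prior times its likelihood at x.
Evaluate each component's likelihood at the observed value:
  p_Degraded = 1.4·e^(−1.4·0.27) = 1.4·e^(−0.3780) = 0.959323
  p_Saturated = 1.8·e^(−1.8·0.27) = 1.8·e^(−0.4860) = 1.10715
  p_Busy = 2.6·e^(−2.6·0.27) = 2.6·e^(−0.7020) = 1.28854
  p_Idle = 2.7·e^(−2.7·0.27) = 2.7·e^(−0.7290) = 1.30246
Unnormalised posteriors:
  π_Degraded·p_Degraded = 0.33 × 0.959323 = 0.316576
  π_Saturated·p_Saturated = 0.26 × 1.10715 = 0.287858
  π_Busy·p_Busy = 0.34 × 1.28854 = 0.438104
  π_Idle·p_Idle = 0.07 × 1.30246 = 0.0911719
Denominator: 0.316576 + 0.287858 + 0.438104 + 0.0911719 = 1.13371
So the posterior for State Idle is 0.0911719 / 1.13371 ≈ 0.0804.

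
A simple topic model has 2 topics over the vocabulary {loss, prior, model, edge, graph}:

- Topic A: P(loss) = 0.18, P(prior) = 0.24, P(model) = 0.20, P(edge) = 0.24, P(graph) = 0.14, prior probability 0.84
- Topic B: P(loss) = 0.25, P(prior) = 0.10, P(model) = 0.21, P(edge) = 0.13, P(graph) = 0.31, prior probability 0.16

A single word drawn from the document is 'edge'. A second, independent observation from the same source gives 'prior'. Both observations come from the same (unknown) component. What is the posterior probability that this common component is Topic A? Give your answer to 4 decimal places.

By Bayes' theorem, P(k | x) = w_k f_k(x) / Σ_j w_j f_j(x).
Since both observations come from the same component, the likelihood for component k is f_k(x₁)·f_k(x₂).
  f_A = [P(edge | comp) = 0.24] × [0.24] = 0.0576
  f_B = [P(edge | comp) = 0.13] × [0.1] = 0.013
Unnormalised posteriors:
  w_A·f_A = 0.84 × 0.0576 = 0.048384
  w_B·f_B = 0.16 × 0.013 = 0.00208
Normaliser: 0.048384 + 0.00208 = 0.050464
Responsibility of Topic A: 0.048384 / 0.050464 ≈ 0.9588

0.9588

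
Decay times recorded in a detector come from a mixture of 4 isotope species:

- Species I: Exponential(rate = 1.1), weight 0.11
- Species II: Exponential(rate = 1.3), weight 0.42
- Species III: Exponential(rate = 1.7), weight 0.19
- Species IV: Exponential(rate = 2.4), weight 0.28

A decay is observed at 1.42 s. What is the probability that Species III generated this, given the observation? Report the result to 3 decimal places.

0.178

By Bayes' theorem, P(k | x) = w_k f_k(x) / Σ_j w_j f_j(x).
Component likelihoods at x = 1.42 s:
  L_I = 1.1·e^(−1.1·1.42) = 1.1·e^(−1.5620) = 0.230688
  L_II = 1.3·e^(−1.3·1.42) = 1.3·e^(−1.8460) = 0.205228
  L_III = 1.7·e^(−1.7·1.42) = 1.7·e^(−2.4140) = 0.152076
  L_IV = 2.4·e^(−2.4·1.42) = 2.4·e^(−3.4080) = 0.0794576
Weight by the priors:
  w_I·L_I = 0.11 × 0.230688 = 0.0253757
  w_II·L_II = 0.42 × 0.205228 = 0.0861956
  w_III·L_III = 0.19 × 0.152076 = 0.0288945
  w_IV·L_IV = 0.28 × 0.0794576 = 0.0222481
Denominator: 0.0253757 + 0.0861956 + 0.0288945 + 0.0222481 = 0.162714
Responsibility of Species III: 0.0288945 / 0.162714 ≈ 0.178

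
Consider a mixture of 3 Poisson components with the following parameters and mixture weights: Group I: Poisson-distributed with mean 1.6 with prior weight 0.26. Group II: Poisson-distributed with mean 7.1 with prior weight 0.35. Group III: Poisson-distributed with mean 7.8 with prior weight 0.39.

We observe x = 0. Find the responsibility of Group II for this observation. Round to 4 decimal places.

0.0055

P(component k | x) = π_k·f_k(x) / marginal(x), where marginal(x) = Σ_j π_j·f_j(x).
Evaluate each component's likelihood at the observed value:
  f_I = 0.201897
  f_II = 0.000825105
  f_III = 0.000409735
Multiply by the mixture weights:
  π_I·f_I = 0.26 × 0.201897 = 0.0524931
  π_II·f_II = 0.35 × 0.000825105 = 0.000288787
  π_III·f_III = 0.39 × 0.000409735 = 0.000159797
Denominator: 0.0524931 + 0.000288787 + 0.000159797 = 0.0529417
So the posterior for Group II is 0.000288787 / 0.0529417 ≈ 0.0055.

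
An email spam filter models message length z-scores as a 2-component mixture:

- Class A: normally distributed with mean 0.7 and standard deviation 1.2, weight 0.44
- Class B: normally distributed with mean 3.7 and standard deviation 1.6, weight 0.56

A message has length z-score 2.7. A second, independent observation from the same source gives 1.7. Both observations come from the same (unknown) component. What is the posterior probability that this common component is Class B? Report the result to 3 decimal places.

Posterior ∝ prior × likelihood, so P(k | x) ∝ π_k f_k(x); normalise over all components.
Since both observations come from the same component, the likelihood for component k is f_k(x₁)·f_k(x₂).
  f_A = [0.0828976] × [0.234927] = 0.0194749
  f_B = [0.205101] × [0.114156] = 0.0234134
Prior × likelihood for each component:
  π_A·f_A = 0.44 × 0.0194749 = 0.00856893
  π_B·f_B = 0.56 × 0.0234134 = 0.0131115
Sum: 0.00856893 + 0.0131115 = 0.0216804
So the posterior for Class B is 0.0131115 / 0.0216804 ≈ 0.605.

0.605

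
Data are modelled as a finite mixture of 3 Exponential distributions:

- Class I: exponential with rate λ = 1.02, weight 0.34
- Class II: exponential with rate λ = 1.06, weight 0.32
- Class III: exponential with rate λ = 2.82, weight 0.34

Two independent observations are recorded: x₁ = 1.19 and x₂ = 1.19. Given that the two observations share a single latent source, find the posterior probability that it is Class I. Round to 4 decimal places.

0.4927

By Bayes' theorem, P(k | x) = w_k f_k(x) / Σ_j w_j f_j(x).
Since both observations come from the same component, the likelihood for component k is f_k(x₁)·f_k(x₂).
  L_I = [0.303008] × [0.303008] = 0.0918136
  L_II = [0.300253] × [0.300253] = 0.0901516
  L_III = [0.0983657] × [0.0983657] = 0.00967581
Multiply by the mixture weights:
  w_I·L_I = 0.34 × 0.0918136 = 0.0312166
  w_II·L_II = 0.32 × 0.0901516 = 0.0288485
  w_III·L_III = 0.34 × 0.00967581 = 0.00328978
Sum: 0.0312166 + 0.0288485 + 0.00328978 = 0.0633549
P(Class I | data) = 0.0312166 / 0.0633549 ≈ 0.4927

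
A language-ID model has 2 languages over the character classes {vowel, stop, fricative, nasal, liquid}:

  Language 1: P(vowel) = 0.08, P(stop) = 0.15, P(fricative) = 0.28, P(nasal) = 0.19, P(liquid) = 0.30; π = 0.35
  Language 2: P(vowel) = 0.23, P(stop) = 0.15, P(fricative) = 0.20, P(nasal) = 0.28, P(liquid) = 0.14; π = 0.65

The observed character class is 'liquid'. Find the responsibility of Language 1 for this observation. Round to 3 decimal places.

0.536

P(component k | x) = π_k·f_k(x) / marginal(x), where marginal(x) = Σ_j π_j·f_j(x).
Evaluate each component's likelihood at the observed value:
  L_1 = 0.3
  L_2 = 0.14
Unnormalised posteriors:
  π_1·L_1 = 0.35 × 0.3 = 0.105
  π_2·L_2 = 0.65 × 0.14 = 0.091
Normaliser: 0.105 + 0.091 = 0.196
P(Language 1 | 'liquid') = 0.105 / 0.196 ≈ 0.536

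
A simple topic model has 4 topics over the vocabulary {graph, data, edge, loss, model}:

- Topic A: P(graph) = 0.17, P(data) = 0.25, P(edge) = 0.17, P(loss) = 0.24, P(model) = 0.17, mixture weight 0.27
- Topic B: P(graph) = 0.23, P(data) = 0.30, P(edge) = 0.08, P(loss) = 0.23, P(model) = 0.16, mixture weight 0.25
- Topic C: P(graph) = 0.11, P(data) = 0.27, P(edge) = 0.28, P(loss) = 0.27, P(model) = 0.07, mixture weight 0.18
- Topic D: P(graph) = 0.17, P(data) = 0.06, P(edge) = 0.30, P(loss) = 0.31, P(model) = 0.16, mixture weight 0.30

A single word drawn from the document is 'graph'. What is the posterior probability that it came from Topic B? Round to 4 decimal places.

P(component k | x) = π_k·f_k(x) / marginal(x), where marginal(x) = Σ_j π_j·f_j(x).
Categorical probabilities:
  L_A = P(graph | comp) = 0.17
  L_B = P(graph | comp) = 0.23
  L_C = P(graph | comp) = 0.11
  L_D = P(graph | comp) = 0.17
Weight by the priors:
  π_A·L_A = 0.27 × 0.17 = 0.0459
  π_B·L_B = 0.25 × 0.23 = 0.0575
  π_C·L_C = 0.18 × 0.11 = 0.0198
  π_D·L_D = 0.30 × 0.17 = 0.051
Normaliser: 0.0459 + 0.0575 + 0.0198 + 0.051 = 0.1742
P(Topic B | x) ≈ 0.3301

0.3301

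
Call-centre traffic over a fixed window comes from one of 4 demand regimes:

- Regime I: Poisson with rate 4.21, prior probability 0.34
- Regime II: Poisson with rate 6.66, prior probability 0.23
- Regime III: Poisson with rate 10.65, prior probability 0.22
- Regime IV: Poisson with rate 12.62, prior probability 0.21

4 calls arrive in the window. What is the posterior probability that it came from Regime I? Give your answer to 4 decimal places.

0.7047

P(component k | x) = π_k·f_k(x) / marginal(x), where marginal(x) = Σ_j π_j·f_j(x).
Poisson probabilities:
  p_I = e^(−4.21)·4.21^4/4! = 0.194329
  p_II = e^(−6.66)·6.66^4/4! = 0.105023
  p_III = e^(−10.65)·10.65^4/4! = 0.0127043
  p_IV = e^(−12.62)·12.62^4/4! = 0.00349325
Prior × likelihood for each component:
  π_I·p_I = 0.34 × 0.194329 = 0.0660718
  π_II·p_II = 0.23 × 0.105023 = 0.0241553
  π_III·p_III = 0.22 × 0.0127043 = 0.00279495
  π_IV·p_IV = 0.21 × 0.00349325 = 0.000733583
Evidence: 0.0660718 + 0.0241553 + 0.00279495 + 0.000733583 = 0.0937556
Responsibility of Regime I: 0.0660718 / 0.0937556 ≈ 0.7047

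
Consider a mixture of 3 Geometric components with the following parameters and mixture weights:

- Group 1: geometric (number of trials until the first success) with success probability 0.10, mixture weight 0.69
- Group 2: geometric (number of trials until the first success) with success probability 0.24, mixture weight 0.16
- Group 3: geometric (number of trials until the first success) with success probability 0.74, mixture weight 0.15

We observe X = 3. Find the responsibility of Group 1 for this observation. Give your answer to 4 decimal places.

0.6531

By Bayes' theorem, P(k | x) = w_k f_k(x) / Σ_j w_j f_j(x).
Evaluate each component's likelihood at the observed value:
  p_1 = 0.10·(1−0.10)^2 = 0.10·0.81 = 0.081
  p_2 = 0.24·(1−0.24)^2 = 0.24·0.5776 = 0.138624
  p_3 = 0.74·(1−0.74)^2 = 0.74·0.0676 = 0.050024
Multiply by the mixture weights:
  w_1·p_1 = 0.69 × 0.081 = 0.05589
  w_2·p_2 = 0.16 × 0.138624 = 0.0221798
  w_3·p_3 = 0.15 × 0.050024 = 0.0075036
Sum: 0.05589 + 0.0221798 + 0.0075036 = 0.0855734
P(Group 1 | 3) = 0.05589 / 0.0855734 ≈ 0.6531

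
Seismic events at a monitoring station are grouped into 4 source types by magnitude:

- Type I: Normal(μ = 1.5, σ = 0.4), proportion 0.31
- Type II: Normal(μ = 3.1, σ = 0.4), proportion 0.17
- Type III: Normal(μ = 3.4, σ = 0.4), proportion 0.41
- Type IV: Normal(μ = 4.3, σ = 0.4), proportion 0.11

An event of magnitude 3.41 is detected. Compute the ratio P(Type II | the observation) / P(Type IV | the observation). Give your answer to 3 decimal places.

Since P(k|x) ∝ π_k f_k(x), the posterior odds are π_i f_i(x) / (π_j f_j(x)).
Component likelihoods at x = 3.41:
  p_I = 1.11624e-05
  p_II = 0.738628
  p_III = 0.997044
  p_IV = 0.0839142
Odds = (0.17/0.11) × (0.738628/0.0839142) = 1.54545 × 8.80219 ≈ 13.603

13.603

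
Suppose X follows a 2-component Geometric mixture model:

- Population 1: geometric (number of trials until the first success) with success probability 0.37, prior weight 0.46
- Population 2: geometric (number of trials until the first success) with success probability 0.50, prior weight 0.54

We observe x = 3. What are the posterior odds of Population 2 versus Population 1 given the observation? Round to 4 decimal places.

0.9992

Only the two components matter; the odds are (P(Z=i) f_i(x)) / (P(Z=j) f_j(x)).
Geometric probabilities:
  L_1 = 0.146853
  L_2 = 0.125
0.0675 / 0.0675524 ≈ 0.9992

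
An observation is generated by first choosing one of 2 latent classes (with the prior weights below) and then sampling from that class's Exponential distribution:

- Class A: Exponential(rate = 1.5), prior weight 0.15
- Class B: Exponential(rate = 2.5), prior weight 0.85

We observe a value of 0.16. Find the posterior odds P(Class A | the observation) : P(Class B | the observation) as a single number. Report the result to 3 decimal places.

0.124

The posterior odds equal the prior odds times the likelihood ratio: (P(Z=i)/P(Z=j))·(f_i(x)/f_j(x)).
Exponential densities:
  f_A = 1.17994
  f_B = 1.6758
Posterior odds = (P(Z=A)·f_A) / (P(Z=B)·f_B) = (0.15·1.17994) / (0.85·1.6758) = 0.176991 / 1.42443 ≈ 0.124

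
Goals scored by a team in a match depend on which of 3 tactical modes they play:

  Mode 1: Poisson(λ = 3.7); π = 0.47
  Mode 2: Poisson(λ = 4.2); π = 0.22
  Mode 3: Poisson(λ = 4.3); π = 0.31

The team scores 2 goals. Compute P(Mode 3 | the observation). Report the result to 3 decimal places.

Apply Bayes' rule: the posterior for each component is proportional to its prior times its likelihood at x.
Poisson probabilities:
  f_1 = e^(−3.7)·3.7^2/2! = 0.169233
  f_2 = e^(−4.2)·4.2^2/2! = 0.132261
  f_3 = e^(−4.3)·4.3^2/2! = 0.125441
Multiply by the mixture weights:
  π_1·f_1 = 0.47 × 0.169233 = 0.0795393
  π_2·f_2 = 0.22 × 0.132261 = 0.0290974
  π_3·f_3 = 0.31 × 0.125441 = 0.0388868
Normaliser: 0.0795393 + 0.0290974 + 0.0388868 = 0.147524
Responsibility of Mode 3: 0.0388868 / 0.147524 ≈ 0.264

0.264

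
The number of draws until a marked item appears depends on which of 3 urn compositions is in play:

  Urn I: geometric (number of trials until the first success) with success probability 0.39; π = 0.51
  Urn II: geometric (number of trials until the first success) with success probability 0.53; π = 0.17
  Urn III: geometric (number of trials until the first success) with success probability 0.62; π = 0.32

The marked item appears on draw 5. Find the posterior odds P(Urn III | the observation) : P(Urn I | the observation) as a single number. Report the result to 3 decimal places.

Only the two components matter; the odds are (P(Z=i) f_i(x)) / (P(Z=j) f_j(x)).
Evaluate each component's likelihood at the observed value:
  f_I = 0.39·(1−0.39)^4 = 0.39·0.138458 = 0.0539988
  f_II = 0.53·(1−0.53)^4 = 0.53·0.0487968 = 0.0258623
  f_III = 0.62·(1−0.62)^4 = 0.62·0.0208514 = 0.0129278
Posterior odds = (P(Z=III)·f_III) / (P(Z=I)·f_I) = (0.32·0.0129278) / (0.51·0.0539988) = 0.00413691 / 0.0275394 ≈ 0.150

0.150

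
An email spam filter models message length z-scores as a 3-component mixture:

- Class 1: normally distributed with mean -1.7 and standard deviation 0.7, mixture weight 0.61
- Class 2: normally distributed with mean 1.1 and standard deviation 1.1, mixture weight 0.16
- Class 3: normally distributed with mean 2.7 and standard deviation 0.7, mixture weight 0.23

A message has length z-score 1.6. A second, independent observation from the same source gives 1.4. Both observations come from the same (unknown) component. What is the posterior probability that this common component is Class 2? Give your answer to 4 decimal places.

By Bayes' theorem, P(k | x) = w_k f_k(x) / Σ_j w_j f_j(x).
Since both observations come from the same component, the likelihood for component k is f_k(x₁)·f_k(x₂).
  p_1 = [8.50796e-06] × [3.14099e-05] = 2.67235e-10
  p_2 = [0.327079] × [0.349435] = 0.114293
  p_3 = [0.165803] × [0.101596] = 0.0168448
Unnormalised posteriors:
  w_1·p_1 = 0.61 × 2.67235e-10 = 1.63013e-10
  w_2·p_2 = 0.16 × 0.114293 = 0.0182868
  w_3·p_3 = 0.23 × 0.0168448 = 0.00387431
Marginal: 1.63013e-10 + 0.0182868 + 0.00387431 = 0.0221611
P(Class 2 | x) = 0.0182868 / 0.0221611 ≈ 0.8252

0.8252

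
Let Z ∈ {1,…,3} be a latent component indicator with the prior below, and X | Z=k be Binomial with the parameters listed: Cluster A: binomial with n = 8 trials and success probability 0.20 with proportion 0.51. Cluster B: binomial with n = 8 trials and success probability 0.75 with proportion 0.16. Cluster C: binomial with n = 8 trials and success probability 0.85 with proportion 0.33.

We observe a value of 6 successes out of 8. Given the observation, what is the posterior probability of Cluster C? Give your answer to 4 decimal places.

By Bayes' theorem, P(k | x) = π_k f_k(x) / Σ_j π_j f_j(x).
Evaluate each component's likelihood at the observed value:
  f_A = 0.00114688
  f_B = 0.311462
  f_C = 0.237604
Multiply by the mixture weights:
  π_A·f_A = 0.51 × 0.00114688 = 0.000584909
  π_B·f_B = 0.16 × 0.311462 = 0.049834
  π_C·f_C = 0.33 × 0.237604 = 0.0784094
Denominator: 0.000584909 + 0.049834 + 0.0784094 = 0.128828
P(Cluster C | the observation) ≈ 0.6086

0.6086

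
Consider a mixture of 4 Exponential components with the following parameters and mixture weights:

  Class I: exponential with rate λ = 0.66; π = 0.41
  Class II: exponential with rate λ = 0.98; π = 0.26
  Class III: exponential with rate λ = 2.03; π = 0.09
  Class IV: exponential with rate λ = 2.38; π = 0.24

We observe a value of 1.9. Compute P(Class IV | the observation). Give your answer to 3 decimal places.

By Bayes' theorem, P(k | x) = π_k f_k(x) / Σ_j π_j f_j(x).
Evaluate each component's likelihood at the observed value:
  L_I = 0.188338
  L_II = 0.152254
  L_III = 0.0428965
  L_IV = 0.0258641
Weight by the priors:
  π_I·L_I = 0.41 × 0.188338 = 0.0772187
  π_II·L_II = 0.26 × 0.152254 = 0.0395861
  π_III·L_III = 0.09 × 0.0428965 = 0.00386069
  π_IV·L_IV = 0.24 × 0.0258641 = 0.00620738
Evidence: 0.0772187 + 0.0395861 + 0.00386069 + 0.00620738 = 0.126873
So the posterior for Class IV is 0.00620738 / 0.126873 ≈ 0.049.

0.049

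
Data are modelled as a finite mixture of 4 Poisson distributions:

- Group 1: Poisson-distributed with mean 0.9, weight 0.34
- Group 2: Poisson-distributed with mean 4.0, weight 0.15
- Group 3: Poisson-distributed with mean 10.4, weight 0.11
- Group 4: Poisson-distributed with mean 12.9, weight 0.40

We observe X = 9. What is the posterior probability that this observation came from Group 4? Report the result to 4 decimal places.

0.6431

Apply Bayes' rule: the posterior for each component is proportional to its prior times its likelihood at x.
Component likelihoods at x = 9:
  L_1 = 4.34065e-07
  L_2 = 0.0132312
  L_3 = 0.119364
  L_4 = 0.0680998
Prior × likelihood for each component:
  π_1·L_1 = 0.34 × 4.34065e-07 = 1.47582e-07
  π_2·L_2 = 0.15 × 0.0132312 = 0.00198468
  π_3·L_3 = 0.11 × 0.119364 = 0.0131301
  π_4·L_4 = 0.40 × 0.0680998 = 0.0272399
Normaliser: 1.47582e-07 + 0.00198468 + 0.0131301 + 0.0272399 = 0.0423548
P(Group 4 | data) ≈ 0.6431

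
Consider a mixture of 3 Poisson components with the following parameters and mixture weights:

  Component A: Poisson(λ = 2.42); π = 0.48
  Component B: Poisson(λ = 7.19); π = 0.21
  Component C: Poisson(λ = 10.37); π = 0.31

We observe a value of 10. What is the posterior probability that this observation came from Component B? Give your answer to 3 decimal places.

Apply Bayes' rule: the posterior for each component is proportional to its prior times its likelihood at x.
Component likelihoods at x = 10:
  p_A = 0.00016881
  p_B = 0.0767271
  p_C = 0.124277
Prior × likelihood for each component:
  π_A·p_A = 0.48 × 0.00016881 = 8.10288e-05
  π_B·p_B = 0.21 × 0.0767271 = 0.0161127
  π_C·p_C = 0.31 × 0.124277 = 0.0385259
Sum: 8.10288e-05 + 0.0161127 + 0.0385259 = 0.0547196
So the posterior for Component B is 0.0161127 / 0.0547196 ≈ 0.294.

0.294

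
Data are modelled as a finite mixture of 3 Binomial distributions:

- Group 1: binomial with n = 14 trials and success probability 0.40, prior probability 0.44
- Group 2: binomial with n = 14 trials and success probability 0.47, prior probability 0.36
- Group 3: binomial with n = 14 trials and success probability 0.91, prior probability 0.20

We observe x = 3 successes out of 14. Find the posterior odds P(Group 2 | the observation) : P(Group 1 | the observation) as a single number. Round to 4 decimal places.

The posterior odds equal the prior odds times the likelihood ratio: (π_i/π_j)·(f_i(x)/f_j(x)).
Evaluate each component's likelihood at the observed value:
  L_1 = 0.0845172
  L_2 = 0.0350291
  L_3 = 8.60782e-10
Posterior odds = (π_2·L_2) / (π_1·L_1) = (0.36·0.0350291) / (0.44·0.0845172) = 0.0126105 / 0.0371876 ≈ 0.3391

0.3391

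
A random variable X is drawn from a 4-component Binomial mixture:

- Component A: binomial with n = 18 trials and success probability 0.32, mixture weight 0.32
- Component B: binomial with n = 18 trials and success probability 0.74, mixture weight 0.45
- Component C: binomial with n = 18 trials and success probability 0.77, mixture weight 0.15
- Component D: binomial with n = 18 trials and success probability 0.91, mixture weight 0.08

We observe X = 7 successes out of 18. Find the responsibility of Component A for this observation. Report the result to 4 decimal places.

P(component k | x) = π_k·f_k(x) / marginal(x), where marginal(x) = Σ_j π_j·f_j(x).
Binomial probabilities:
  p_A = 0.157182
  p_B = 0.00141933
  p_C = 0.000486627
  p_D = 5.16074e-08
Prior × likelihood for each component:
  π_A·p_A = 0.32 × 0.157182 = 0.0502982
  π_B·p_B = 0.45 × 0.00141933 = 0.000638699
  π_C·p_C = 0.15 × 0.000486627 = 7.2994e-05
  π_D·p_D = 0.08 × 5.16074e-08 = 4.12859e-09
Denominator: 0.0502982 + 0.000638699 + 7.2994e-05 + 4.12859e-09 = 0.0510099
P(Component A | the observation) ≈ 0.9860

0.9860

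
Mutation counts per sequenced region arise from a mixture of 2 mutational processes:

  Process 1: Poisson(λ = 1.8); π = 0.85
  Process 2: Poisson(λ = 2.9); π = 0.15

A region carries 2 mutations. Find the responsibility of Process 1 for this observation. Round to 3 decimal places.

By Bayes' theorem, P(k | x) = w_k f_k(x) / Σ_j w_j f_j(x).
Poisson probabilities:
  L_1 = e^(−1.8)·1.8^2/2! = 0.267784
  L_2 = e^(−2.9)·2.9^2/2! = 0.231373
Multiply by the mixture weights:
  w_1·L_1 = 0.85 × 0.267784 = 0.227617
  w_2·L_2 = 0.15 × 0.231373 = 0.0347059
Evidence: 0.227617 + 0.0347059 = 0.262322
P(Process 1 | the observation) = 0.227617 / 0.262322 ≈ 0.868

0.868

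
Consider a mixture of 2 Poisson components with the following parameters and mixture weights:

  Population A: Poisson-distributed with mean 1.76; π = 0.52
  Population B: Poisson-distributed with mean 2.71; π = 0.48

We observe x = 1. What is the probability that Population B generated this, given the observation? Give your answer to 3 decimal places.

0.355

Posterior ∝ prior × likelihood, so P(k | x) ∝ π_k f_k(x); normalise over all components.
Evaluate each component's likelihood at the observed value:
  f_A = e^(−1.76)·1.76^1/1! = 0.302799
  f_B = e^(−2.71)·2.71^1/1! = 0.180315
Weight by the priors:
  π_A·f_A = 0.52 × 0.302799 = 0.157455
  π_B·f_B = 0.48 × 0.180315 = 0.0865511
Sum: 0.157455 + 0.0865511 = 0.244007
P(Population B | the observation) = 0.0865511 / 0.244007 ≈ 0.355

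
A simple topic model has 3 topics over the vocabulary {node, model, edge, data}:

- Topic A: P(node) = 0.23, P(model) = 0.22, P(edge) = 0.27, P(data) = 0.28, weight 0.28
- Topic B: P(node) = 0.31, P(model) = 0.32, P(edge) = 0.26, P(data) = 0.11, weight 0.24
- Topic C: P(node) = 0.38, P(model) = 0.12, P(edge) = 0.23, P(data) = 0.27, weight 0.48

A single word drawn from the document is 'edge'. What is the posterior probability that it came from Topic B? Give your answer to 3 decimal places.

0.251

Apply Bayes' rule: the posterior for each component is proportional to its prior times its likelihood at x.
Evaluate each component's likelihood at the observed value:
  L_A = 0.27
  L_B = 0.26
  L_C = 0.23
Multiply by the mixture weights:
  π_A·L_A = 0.28 × 0.27 = 0.0756
  π_B·L_B = 0.24 × 0.26 = 0.0624
  π_C·L_C = 0.48 × 0.23 = 0.1104
Evidence: 0.0756 + 0.0624 + 0.1104 = 0.2484
Responsibility of Topic B: 0.0624 / 0.2484 ≈ 0.251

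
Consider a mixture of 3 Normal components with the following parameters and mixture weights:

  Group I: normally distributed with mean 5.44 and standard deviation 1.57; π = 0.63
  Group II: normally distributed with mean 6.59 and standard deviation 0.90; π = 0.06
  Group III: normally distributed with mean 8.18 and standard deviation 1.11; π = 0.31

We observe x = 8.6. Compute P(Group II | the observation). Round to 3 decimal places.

Posterior ∝ prior × likelihood, so P(k | x) ∝ w_k f_k(x); normalise over all components.
Normal densities:
  p_I = 0.0335213
  p_II = 0.0366088
  p_III = 0.334579
Prior × likelihood for each component:
  w_I·p_I = 0.63 × 0.0335213 = 0.0211184
  w_II·p_II = 0.06 × 0.0366088 = 0.00219653
  w_III·p_III = 0.31 × 0.334579 = 0.103719
Denominator: 0.0211184 + 0.00219653 + 0.103719 = 0.127034
Responsibility of Group II: 0.00219653 / 0.127034 ≈ 0.017

0.017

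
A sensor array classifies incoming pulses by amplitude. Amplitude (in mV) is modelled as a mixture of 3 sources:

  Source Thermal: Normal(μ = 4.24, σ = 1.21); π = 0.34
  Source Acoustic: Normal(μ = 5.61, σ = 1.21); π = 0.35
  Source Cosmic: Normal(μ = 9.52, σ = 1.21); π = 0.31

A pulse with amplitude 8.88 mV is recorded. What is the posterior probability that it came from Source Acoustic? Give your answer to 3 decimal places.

0.033

Posterior ∝ prior × likelihood, so P(k | x) ∝ P(Z=k) f_k(x); normalise over all components.
Evaluate each component's likelihood at the observed value:
  f_Thermal = 0.000211336
  f_Acoustic = 0.00855486
  f_Cosmic = 0.286665
Prior × likelihood for each component:
  P(Z=Thermal)·f_Thermal = 0.34 × 0.000211336 = 7.18542e-05
  P(Z=Acoustic)·f_Acoustic = 0.35 × 0.00855486 = 0.0029942
  P(Z=Cosmic)·f_Cosmic = 0.31 × 0.286665 = 0.0888662
Normaliser: 7.18542e-05 + 0.0029942 + 0.0888662 = 0.0919323
P(Source Acoustic | 8.88 mV) = 0.0029942 / 0.0919323 ≈ 0.033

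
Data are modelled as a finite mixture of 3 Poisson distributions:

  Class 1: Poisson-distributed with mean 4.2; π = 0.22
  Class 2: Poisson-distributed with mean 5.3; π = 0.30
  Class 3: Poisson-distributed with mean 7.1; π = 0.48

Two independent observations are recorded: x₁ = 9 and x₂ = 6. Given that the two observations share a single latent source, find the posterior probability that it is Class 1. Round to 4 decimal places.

Posterior ∝ prior × likelihood, so P(k | x) ∝ π_k f_k(x); normalise over all components.
Since both observations come from the same component, the likelihood for component k is f_k(x₁)·f_k(x₂).
  L_1 = [0.0168052] × [0.114321] = 0.00192119
  L_2 = [0.0453899] × [0.15366] = 0.00697463
  L_3 = [0.104249] × [0.1468] = 0.0153038
Weight by the priors:
  π_1·L_1 = 0.22 × 0.00192119 = 0.000422662
  π_2·L_2 = 0.30 × 0.00697463 = 0.00209239
  π_3·L_3 = 0.48 × 0.0153038 = 0.0073458
Marginal: 0.000422662 + 0.00209239 + 0.0073458 = 0.00986085
Responsibility of Class 1: 0.000422662 / 0.00986085 ≈ 0.0429

0.0429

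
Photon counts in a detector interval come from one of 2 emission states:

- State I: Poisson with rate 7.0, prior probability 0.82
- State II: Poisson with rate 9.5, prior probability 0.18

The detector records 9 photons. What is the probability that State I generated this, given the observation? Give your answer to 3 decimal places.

P(component k | x) = π_k·f_k(x) / marginal(x), where marginal(x) = Σ_j π_j·f_j(x).
Poisson probabilities:
  p_I = 0.101405
  p_II = 0.130003
Multiply by the mixture weights:
  π_I·p_I = 0.82 × 0.101405 = 0.0831518
  π_II·p_II = 0.18 × 0.130003 = 0.0234005
Marginal: 0.0831518 + 0.0234005 = 0.106552
P(State I | the observation) ≈ 0.780

0.780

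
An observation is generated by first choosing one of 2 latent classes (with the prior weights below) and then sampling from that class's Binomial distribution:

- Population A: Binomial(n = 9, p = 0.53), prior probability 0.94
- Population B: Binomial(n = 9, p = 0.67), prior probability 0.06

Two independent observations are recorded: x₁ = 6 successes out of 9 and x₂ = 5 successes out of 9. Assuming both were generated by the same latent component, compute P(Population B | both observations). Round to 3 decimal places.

0.066

By Bayes' theorem, P(k | x) = π_k f_k(x) / Σ_j π_j f_j(x).
Since both observations come from the same component, the likelihood for component k is f_k(x₁)·f_k(x₂).
  f_A = [0.193298] × [0.257123] = 0.0497015
  f_B = [0.273067] × [0.201744] = 0.0550897
Weight by the priors:
  π_A·f_A = 0.94 × 0.0497015 = 0.0467194
  π_B·f_B = 0.06 × 0.0550897 = 0.00330538
Marginal: 0.0467194 + 0.00330538 = 0.0500248
So the posterior for Population B is 0.00330538 / 0.0500248 ≈ 0.066.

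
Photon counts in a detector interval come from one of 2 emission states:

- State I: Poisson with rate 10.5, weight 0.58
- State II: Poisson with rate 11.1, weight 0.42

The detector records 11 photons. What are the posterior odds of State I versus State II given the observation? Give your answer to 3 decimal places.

The posterior odds equal the prior odds times the likelihood ratio: (w_i/w_j)·(f_i(x)/f_j(x)).
Poisson probabilities:
  L_I = e^(−10.5)·10.5^11/11! = 0.117987
  L_II = e^(−11.1)·11.1^11/11! = 0.119324
Posterior odds = (w_I·L_I) / (w_II·L_II) = (0.58·0.117987) / (0.42·0.119324) = 0.0684325 / 0.0501161 ≈ 1.365

1.365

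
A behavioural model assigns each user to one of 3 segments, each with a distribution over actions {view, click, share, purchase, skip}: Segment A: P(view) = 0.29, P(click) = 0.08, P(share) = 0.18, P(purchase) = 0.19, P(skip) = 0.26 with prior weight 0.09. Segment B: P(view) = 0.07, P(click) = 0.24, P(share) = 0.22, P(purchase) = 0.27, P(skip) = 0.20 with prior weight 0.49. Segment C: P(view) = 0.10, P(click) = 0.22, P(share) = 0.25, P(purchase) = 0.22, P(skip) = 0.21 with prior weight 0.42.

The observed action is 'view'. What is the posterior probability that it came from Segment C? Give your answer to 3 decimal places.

P(component k | x) = π_k·f_k(x) / marginal(x), where marginal(x) = Σ_j π_j·f_j(x).
Evaluate each component's likelihood at the observed value:
  L_A = P(view | comp) = 0.29
  L_B = P(view | comp) = 0.07
  L_C = P(view | comp) = 0.10
Weight by the priors:
  π_A·L_A = 0.09 × 0.29 = 0.0261
  π_B·L_B = 0.49 × 0.07 = 0.0343
  π_C·L_C = 0.42 × 0.1 = 0.042
Marginal: 0.0261 + 0.0343 + 0.042 = 0.1024
P(Segment C | x) ≈ 0.410

0.410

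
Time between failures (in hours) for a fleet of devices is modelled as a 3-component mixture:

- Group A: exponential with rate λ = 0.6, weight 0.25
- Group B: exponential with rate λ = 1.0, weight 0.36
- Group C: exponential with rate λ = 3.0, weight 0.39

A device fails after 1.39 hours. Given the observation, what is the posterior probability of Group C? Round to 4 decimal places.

0.1046

Posterior ∝ prior × likelihood, so P(k | x) ∝ P(Z=k) f_k(x); normalise over all components.
Exponential densities:
  f_A = 0.6·e^(−0.6·1.39) = 0.6·e^(−0.8340) = 0.260585
  f_B = 1.0·e^(−1.0·1.39) = 1.0·e^(−1.3900) = 0.249075
  f_C = 3.0·e^(−3.0·1.39) = 3.0·e^(−4.1700) = 0.0463568
Weight by the priors:
  P(Z=A)·f_A = 0.25 × 0.260585 = 0.0651463
  P(Z=B)·f_B = 0.36 × 0.249075 = 0.0896671
  P(Z=C)·f_C = 0.39 × 0.0463568 = 0.0180791
Normaliser: 0.0651463 + 0.0896671 + 0.0180791 = 0.172893
P(Group C | x) ≈ 0.1046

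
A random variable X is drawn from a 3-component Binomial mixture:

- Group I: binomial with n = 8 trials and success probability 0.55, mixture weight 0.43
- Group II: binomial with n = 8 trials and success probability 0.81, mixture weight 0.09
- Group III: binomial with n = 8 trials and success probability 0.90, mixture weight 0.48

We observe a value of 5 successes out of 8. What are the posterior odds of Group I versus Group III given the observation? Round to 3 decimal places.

Since P(k|x) ∝ π_k f_k(x), the posterior odds are π_i f_i(x) / (π_j f_j(x)).
Evaluate each component's likelihood at the observed value:
  L_I = C(8,5)·0.55^5·0.45^3 = 56·0.0503284·0.091125 = 0.256826
  L_II = C(8,5)·0.81^5·0.19^3 = 56·0.348678·0.006859 = 0.133929
  L_III = C(8,5)·0.90^5·0.10^3 = 56·0.59049·0.001 = 0.0330674
Posterior odds = (π_I·L_I) / (π_III·L_III) = (0.43·0.256826) / (0.48·0.0330674) = 0.110435 / 0.0158724 ≈ 6.958

6.958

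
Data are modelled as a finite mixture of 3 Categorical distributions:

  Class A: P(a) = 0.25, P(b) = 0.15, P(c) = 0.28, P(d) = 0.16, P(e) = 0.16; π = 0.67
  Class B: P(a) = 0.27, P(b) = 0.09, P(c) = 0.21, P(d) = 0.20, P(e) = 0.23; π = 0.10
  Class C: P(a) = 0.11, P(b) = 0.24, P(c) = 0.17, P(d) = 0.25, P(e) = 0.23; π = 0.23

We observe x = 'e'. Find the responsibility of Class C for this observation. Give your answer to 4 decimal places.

The responsibility of component k is w_k f_k(x) divided by Σ_j w_j f_j(x).
Component likelihoods at x = 'e':
  L_A = P(e | comp) = 0.16
  L_B = P(e | comp) = 0.23
  L_C = P(e | comp) = 0.23
Prior × likelihood for each component:
  w_A·L_A = 0.67 × 0.16 = 0.1072
  w_B·L_B = 0.10 × 0.23 = 0.023
  w_C·L_C = 0.23 × 0.23 = 0.0529
Marginal: 0.1072 + 0.023 + 0.0529 = 0.1831
So the posterior for Class C is 0.0529 / 0.1831 ≈ 0.2889.

0.2889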